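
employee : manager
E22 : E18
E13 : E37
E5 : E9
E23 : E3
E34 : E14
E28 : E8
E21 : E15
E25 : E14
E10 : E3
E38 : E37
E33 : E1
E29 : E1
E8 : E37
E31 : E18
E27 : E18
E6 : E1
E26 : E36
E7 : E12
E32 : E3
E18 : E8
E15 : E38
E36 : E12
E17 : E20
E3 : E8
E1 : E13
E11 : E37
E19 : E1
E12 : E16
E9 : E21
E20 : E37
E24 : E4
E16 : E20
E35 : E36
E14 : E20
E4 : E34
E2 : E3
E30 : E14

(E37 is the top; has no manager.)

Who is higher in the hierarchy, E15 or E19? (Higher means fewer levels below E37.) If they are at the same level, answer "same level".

E15 is 2 levels below E37; E19 is 3. E15 is higher.

E15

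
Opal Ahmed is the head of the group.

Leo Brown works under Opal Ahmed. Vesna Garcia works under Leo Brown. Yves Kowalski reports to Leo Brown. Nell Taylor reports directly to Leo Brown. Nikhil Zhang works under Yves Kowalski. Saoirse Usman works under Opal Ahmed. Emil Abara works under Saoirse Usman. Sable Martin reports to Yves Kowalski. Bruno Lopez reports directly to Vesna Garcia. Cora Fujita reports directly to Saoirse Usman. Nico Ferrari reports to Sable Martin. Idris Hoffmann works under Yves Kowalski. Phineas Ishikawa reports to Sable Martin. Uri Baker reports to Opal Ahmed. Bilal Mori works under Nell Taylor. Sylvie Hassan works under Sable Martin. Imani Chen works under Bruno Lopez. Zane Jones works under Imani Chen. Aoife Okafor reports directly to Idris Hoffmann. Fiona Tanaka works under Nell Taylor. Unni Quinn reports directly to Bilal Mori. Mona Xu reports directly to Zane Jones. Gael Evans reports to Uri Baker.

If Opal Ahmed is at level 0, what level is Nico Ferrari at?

Chain from Nico Ferrari up to Opal Ahmed: Nico Ferrari → Sable Martin → Yves Kowalski → Leo Brown → Opal Ahmed. That is 4 steps up, so Nico Ferrari is 4 levels below Opal Ahmed.

4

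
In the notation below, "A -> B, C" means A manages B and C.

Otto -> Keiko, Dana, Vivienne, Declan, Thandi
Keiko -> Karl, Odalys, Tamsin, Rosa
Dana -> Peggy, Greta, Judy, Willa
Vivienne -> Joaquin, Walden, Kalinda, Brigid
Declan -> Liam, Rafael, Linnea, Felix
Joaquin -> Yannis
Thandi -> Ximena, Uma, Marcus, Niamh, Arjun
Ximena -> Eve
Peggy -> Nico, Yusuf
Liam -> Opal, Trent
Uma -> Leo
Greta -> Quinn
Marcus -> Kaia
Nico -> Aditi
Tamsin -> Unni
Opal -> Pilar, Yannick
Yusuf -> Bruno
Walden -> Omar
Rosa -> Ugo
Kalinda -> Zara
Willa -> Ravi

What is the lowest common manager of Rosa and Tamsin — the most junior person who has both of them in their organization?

Rosa's chain of managers is Keiko, Otto. Tamsin's chain of managers is Keiko, Otto. The first manager that appears in both chains is Keiko.

Keiko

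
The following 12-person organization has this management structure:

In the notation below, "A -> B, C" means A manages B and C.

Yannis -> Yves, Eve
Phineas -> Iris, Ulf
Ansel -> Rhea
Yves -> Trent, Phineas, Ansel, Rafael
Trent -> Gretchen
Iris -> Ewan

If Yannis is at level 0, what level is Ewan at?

Chain from Ewan up to Yannis: Ewan → Iris → Phineas → Yves → Yannis. That is 4 steps up, so Ewan is 4 levels below Yannis.

4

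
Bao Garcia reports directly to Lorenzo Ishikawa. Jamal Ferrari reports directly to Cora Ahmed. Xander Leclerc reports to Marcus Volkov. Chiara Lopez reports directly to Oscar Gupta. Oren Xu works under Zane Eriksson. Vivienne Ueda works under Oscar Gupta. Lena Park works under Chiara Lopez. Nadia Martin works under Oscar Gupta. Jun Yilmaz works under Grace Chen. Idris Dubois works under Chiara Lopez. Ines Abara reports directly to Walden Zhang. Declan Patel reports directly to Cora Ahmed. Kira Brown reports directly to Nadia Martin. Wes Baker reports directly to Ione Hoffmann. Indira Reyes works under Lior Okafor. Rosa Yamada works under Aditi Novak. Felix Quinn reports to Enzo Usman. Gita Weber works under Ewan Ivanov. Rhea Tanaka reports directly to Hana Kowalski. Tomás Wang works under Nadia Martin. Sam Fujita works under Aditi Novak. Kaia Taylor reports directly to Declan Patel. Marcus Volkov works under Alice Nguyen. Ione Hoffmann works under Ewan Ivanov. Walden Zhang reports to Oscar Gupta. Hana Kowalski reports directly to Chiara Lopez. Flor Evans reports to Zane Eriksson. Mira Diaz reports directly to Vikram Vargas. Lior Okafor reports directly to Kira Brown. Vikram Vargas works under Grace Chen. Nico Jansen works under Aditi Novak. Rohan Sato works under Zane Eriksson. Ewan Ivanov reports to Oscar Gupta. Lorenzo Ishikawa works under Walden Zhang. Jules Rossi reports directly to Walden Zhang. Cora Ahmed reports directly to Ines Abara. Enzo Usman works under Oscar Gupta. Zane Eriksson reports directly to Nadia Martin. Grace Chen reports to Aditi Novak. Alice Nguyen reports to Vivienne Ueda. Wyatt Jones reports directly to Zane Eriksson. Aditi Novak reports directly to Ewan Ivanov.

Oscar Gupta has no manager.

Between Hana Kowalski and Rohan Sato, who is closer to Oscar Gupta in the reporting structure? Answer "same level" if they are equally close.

Hana Kowalski is 2 levels below Oscar Gupta; Rohan Sato is 3. Hana Kowalski is higher.

Hana Kowalski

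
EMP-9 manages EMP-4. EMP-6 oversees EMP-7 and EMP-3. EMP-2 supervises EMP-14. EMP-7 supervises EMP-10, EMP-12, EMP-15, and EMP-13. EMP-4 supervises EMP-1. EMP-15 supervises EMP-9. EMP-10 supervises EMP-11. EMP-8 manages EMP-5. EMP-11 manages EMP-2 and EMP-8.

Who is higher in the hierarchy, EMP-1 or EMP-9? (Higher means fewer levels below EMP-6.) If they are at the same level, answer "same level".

EMP-9

EMP-1 is 5 levels below EMP-6; EMP-9 is 3. EMP-9 is higher.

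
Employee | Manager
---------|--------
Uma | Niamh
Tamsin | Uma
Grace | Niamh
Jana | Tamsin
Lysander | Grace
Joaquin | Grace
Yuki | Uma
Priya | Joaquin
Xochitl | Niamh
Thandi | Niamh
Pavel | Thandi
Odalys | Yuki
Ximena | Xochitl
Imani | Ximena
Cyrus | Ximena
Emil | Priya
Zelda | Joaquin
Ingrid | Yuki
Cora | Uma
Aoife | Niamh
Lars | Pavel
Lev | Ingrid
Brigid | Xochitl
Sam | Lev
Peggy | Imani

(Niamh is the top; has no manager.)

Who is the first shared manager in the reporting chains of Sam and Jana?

Uma

Sam's chain of managers is Lev, Ingrid, Yuki, Uma, Niamh. Jana's chain of managers is Tamsin, Uma, Niamh. The first manager that appears in both chains is Uma.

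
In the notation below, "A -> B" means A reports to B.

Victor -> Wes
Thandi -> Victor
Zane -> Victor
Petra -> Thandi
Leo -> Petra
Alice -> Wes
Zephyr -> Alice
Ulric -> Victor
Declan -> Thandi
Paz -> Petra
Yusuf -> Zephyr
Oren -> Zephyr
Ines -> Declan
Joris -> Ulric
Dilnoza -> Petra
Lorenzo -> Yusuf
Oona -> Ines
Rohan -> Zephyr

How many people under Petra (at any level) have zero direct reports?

The people in Petra's organization with no one reporting to them are Dilnoza, Paz, Leo. That is 3.

3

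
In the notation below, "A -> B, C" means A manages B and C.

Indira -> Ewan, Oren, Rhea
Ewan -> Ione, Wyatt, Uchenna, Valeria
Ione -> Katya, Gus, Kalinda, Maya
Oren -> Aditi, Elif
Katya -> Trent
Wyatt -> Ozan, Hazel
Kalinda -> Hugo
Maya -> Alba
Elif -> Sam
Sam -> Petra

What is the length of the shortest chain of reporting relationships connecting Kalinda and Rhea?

4

Kalinda is 3 levels below Indira, and Rhea is 1 level below Indira (their lowest common manager). The shortest path runs up from Kalinda to Indira and back down to Rhea: 3 + 1 = 4 links.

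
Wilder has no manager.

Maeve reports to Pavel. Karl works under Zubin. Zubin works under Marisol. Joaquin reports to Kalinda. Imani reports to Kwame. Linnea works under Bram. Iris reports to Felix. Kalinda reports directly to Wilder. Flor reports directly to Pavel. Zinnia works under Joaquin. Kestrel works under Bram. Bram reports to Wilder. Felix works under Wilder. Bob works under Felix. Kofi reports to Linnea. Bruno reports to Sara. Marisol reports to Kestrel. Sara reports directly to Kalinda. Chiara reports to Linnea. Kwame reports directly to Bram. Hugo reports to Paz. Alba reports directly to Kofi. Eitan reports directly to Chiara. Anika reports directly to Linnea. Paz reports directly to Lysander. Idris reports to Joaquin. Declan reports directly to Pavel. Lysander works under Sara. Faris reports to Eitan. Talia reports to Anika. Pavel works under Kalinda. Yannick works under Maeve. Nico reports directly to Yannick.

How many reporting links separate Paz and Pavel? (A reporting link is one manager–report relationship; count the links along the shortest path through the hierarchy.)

4

Paz is 3 levels below Kalinda, and Pavel is 1 level below Kalinda (their lowest common manager). The shortest path runs up from Paz to Kalinda and back down to Pavel: 3 + 1 = 4 links.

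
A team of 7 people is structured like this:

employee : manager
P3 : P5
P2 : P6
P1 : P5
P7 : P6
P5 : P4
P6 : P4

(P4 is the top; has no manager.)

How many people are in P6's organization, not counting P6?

P6 directly manages P2, P7. P2 has no reports. P7 has no reports. So P6's organization is 2 direct reports plus everyone under them: 1 + 1 = 2.

2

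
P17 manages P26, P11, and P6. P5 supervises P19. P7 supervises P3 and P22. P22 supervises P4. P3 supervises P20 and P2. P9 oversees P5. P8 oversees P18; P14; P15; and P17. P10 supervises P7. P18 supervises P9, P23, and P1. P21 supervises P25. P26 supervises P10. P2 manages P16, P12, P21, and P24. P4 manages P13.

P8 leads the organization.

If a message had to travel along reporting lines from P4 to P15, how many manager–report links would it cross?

7

P4 is 6 levels below P8, and P15 is 1 level below P8 (their lowest common manager). The shortest path runs up from P4 to P8 and back down to P15: 6 + 1 = 7 links.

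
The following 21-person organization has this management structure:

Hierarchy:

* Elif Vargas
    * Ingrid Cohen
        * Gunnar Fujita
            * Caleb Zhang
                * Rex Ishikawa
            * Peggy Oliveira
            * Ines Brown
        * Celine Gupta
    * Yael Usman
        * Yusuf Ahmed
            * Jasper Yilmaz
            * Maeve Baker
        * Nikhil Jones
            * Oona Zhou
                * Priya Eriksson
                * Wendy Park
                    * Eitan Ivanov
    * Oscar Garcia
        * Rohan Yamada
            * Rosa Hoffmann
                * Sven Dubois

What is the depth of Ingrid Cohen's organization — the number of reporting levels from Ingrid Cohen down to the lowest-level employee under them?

3

The longest chain under Ingrid Cohen runs Ingrid Cohen → Gunnar Fujita → Caleb Zhang → Rex Ishikawa, which is 3 levels below Ingrid Cohen.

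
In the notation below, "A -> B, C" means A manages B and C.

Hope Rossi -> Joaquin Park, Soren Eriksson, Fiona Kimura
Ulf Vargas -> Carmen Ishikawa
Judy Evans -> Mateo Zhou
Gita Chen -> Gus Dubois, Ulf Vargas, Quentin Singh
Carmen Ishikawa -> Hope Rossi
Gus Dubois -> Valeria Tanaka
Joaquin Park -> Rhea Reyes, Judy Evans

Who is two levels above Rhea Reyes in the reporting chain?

Hope Rossi

Rhea Reyes reports to Joaquin Park, and Joaquin Park reports to Hope Rossi. So Rhea Reyes's skip-level manager is Hope Rossi.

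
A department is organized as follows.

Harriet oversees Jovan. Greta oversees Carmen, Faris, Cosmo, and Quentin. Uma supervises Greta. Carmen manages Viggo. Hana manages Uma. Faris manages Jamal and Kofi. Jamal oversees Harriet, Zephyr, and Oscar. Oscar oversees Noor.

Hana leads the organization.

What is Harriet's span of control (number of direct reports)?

Harriet directly manages Jovan. That is 1 direct report.

1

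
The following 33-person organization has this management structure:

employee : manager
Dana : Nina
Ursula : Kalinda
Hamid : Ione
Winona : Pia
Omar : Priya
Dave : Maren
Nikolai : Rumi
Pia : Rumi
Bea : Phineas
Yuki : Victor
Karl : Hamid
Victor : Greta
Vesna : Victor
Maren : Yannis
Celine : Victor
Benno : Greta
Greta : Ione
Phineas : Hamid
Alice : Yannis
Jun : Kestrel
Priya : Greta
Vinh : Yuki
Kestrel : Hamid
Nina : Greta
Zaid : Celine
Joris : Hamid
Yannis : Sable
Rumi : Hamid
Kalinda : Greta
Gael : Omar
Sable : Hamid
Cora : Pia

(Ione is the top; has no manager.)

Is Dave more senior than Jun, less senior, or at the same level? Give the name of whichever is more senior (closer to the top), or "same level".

Dave is 5 levels below Ione; Jun is 3. Jun is higher.

Jun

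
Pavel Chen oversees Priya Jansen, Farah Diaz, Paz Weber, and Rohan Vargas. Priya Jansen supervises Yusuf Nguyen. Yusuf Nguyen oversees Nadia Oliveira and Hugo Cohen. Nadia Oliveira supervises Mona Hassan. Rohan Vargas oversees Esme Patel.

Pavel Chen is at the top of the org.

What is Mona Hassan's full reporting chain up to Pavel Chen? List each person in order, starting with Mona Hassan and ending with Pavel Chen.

Mona Hassan -> Nadia Oliveira -> Yusuf Nguyen -> Priya Jansen -> Pavel Chen

Mona Hassan reports to Nadia Oliveira. Nadia Oliveira reports to Yusuf Nguyen. Yusuf Nguyen reports to Priya Jansen. Priya Jansen reports to Pavel Chen. Pavel Chen is at the top.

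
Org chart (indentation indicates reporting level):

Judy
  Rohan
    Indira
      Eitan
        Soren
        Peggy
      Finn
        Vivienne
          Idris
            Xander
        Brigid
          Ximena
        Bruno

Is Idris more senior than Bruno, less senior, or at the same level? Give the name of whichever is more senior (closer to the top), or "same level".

Idris is 5 levels below Judy; Bruno is 4. Bruno is higher.

Bruno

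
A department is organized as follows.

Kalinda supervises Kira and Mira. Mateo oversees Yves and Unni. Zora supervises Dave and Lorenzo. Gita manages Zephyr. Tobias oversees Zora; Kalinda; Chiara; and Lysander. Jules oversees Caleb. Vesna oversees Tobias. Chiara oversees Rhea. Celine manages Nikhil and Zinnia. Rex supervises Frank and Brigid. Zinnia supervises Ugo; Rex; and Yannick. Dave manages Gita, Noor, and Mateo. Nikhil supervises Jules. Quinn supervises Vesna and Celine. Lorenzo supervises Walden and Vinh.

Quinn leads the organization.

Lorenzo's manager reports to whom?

Lorenzo reports to Zora, and Zora reports to Tobias. So Lorenzo's skip-level manager is Tobias.

Tobias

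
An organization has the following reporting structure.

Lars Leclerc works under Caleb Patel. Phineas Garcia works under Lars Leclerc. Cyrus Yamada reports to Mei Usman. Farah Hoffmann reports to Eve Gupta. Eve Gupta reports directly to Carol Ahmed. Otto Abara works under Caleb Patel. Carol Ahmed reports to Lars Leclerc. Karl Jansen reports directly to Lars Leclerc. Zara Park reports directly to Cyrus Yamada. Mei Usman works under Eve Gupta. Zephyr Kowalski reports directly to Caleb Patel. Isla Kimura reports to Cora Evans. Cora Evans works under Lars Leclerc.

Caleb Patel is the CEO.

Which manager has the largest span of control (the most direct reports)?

Lars Leclerc

Direct-report counts: Caleb Patel has 3; Lars Leclerc has 4; Cora Evans has 1; Carol Ahmed has 1; Eve Gupta has 2; Mei Usman has 1; Cyrus Yamada has 1. The largest is 4, held by Lars Leclerc.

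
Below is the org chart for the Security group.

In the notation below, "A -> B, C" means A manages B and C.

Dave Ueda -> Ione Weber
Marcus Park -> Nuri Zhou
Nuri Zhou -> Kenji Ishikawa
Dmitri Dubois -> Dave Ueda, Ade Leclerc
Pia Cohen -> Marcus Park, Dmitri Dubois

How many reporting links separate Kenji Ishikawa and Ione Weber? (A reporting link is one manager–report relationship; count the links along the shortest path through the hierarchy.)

6

Kenji Ishikawa is 3 levels below Pia Cohen, and Ione Weber is 3 levels below Pia Cohen (their lowest common manager). The shortest path runs up from Kenji Ishikawa to Pia Cohen and back down to Ione Weber: 3 + 3 = 6 links.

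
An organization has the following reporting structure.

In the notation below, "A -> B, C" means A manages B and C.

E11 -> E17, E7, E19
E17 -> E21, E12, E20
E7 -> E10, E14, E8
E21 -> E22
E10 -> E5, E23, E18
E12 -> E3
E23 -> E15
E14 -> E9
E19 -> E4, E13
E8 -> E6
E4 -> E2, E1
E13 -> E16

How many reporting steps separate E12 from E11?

Chain from E12 up to E11: E12 → E17 → E11. That is 2 steps up, so E12 is 2 levels below E11.

2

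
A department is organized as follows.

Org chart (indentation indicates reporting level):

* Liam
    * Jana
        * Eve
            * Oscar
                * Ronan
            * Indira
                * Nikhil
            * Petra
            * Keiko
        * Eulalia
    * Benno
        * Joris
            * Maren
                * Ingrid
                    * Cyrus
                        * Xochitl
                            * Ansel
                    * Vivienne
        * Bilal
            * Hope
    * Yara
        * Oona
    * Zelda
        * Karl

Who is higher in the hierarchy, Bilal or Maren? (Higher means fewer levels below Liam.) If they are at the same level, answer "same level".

Bilal

Bilal is 2 levels below Liam; Maren is 3. Bilal is higher.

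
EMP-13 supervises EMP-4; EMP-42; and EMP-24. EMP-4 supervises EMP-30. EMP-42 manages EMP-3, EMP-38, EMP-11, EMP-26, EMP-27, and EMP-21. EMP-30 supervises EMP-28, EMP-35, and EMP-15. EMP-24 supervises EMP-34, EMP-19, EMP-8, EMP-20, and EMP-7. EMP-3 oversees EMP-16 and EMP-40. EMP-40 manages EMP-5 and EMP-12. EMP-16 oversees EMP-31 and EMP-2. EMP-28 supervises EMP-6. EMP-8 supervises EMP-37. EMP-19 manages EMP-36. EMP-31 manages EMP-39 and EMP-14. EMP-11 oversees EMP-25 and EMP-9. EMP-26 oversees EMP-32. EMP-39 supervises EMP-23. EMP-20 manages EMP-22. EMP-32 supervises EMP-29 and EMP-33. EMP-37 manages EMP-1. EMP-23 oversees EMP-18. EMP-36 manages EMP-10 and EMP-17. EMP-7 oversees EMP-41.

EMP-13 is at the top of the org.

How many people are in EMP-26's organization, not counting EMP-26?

3

EMP-26 directly manages EMP-32. Under EMP-32: EMP-29, EMP-33 (2). That's 3 in total.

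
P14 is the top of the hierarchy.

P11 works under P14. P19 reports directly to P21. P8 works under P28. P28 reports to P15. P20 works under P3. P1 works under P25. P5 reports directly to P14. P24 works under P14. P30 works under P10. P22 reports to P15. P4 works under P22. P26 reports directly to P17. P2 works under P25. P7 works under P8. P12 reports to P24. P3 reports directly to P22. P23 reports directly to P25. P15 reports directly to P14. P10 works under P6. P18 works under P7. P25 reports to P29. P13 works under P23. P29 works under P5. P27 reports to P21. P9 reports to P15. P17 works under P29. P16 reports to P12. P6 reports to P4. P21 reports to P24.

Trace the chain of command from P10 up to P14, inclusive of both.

P10 reports to P6. P6 reports to P4. P4 reports to P22. P22 reports to P15. P15 reports to P14. P14 is at the top.

P10 -> P6 -> P4 -> P22 -> P15 -> P14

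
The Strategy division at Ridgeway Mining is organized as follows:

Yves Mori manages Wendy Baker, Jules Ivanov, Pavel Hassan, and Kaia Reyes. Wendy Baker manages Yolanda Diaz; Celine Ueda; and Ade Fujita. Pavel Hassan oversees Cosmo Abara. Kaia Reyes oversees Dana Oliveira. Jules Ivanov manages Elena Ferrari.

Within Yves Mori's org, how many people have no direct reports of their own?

6

The people in Yves Mori's organization with no one reporting to them are Elena Ferrari, Dana Oliveira, Cosmo Abara, Ade Fujita, Celine Ueda, Yolanda Diaz. That is 6.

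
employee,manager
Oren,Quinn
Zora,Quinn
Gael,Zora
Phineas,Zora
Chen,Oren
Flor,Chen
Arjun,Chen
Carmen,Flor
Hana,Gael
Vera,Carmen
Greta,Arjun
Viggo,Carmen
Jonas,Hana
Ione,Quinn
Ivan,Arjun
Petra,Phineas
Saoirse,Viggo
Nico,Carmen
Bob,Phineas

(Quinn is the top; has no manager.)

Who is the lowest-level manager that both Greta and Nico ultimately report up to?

Chen

Greta's chain of managers is Arjun, Chen, Oren, Quinn. Nico's chain of managers is Carmen, Flor, Chen, Oren, Quinn. The first manager that appears in both chains is Chen.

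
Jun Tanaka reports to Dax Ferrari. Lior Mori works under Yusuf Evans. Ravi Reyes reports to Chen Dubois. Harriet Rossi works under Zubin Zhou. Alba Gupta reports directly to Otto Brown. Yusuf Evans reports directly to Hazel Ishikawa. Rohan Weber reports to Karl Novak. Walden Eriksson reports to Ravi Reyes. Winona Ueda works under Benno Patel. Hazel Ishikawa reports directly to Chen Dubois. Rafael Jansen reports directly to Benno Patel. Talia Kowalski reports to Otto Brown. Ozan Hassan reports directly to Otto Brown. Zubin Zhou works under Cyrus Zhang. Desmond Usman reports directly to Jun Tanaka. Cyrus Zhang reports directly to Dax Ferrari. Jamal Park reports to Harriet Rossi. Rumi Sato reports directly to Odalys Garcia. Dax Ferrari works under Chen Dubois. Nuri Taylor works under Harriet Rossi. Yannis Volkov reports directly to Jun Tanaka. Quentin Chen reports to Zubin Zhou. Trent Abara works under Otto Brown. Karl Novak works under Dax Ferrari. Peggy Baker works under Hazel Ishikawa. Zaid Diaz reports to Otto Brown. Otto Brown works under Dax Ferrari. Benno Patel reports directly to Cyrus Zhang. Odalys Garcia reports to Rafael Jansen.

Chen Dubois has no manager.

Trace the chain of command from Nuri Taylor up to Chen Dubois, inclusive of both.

Nuri Taylor -> Harriet Rossi -> Zubin Zhou -> Cyrus Zhang -> Dax Ferrari -> Chen Dubois

Nuri Taylor reports to Harriet Rossi. Harriet Rossi reports to Zubin Zhou. Zubin Zhou reports to Cyrus Zhang. Cyrus Zhang reports to Dax Ferrari. Dax Ferrari reports to Chen Dubois. Chen Dubois is at the top.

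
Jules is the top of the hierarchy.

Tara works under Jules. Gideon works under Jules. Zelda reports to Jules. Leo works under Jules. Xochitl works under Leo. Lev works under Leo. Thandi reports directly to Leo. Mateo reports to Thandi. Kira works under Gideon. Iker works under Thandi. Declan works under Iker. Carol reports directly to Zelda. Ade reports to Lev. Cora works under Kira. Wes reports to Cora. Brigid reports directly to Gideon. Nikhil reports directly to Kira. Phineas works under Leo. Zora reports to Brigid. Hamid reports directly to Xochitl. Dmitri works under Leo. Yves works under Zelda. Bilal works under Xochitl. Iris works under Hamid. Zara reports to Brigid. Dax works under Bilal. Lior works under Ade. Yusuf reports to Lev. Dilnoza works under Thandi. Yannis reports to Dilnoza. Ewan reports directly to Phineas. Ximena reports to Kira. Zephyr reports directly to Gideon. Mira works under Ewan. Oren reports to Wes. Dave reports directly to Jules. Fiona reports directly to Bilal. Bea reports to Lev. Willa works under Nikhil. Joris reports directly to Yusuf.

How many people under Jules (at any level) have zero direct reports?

21

The people in Jules's organization with no one reporting to them are Dave, Dmitri, Mira, Yannis, Declan, Mateo, Bea, Joris, Lior, Fiona, Dax, Iris, Yves, Carol, Zephyr, Zara, Zora, Ximena, Willa, Oren, Tara. That is 21.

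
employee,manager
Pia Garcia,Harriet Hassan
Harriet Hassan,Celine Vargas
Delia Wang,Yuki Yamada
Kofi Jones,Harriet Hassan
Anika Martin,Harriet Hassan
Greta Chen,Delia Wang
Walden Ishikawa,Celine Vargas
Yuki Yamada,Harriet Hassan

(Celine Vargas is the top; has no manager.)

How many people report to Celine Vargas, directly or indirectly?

Celine Vargas directly manages Harriet Hassan, Walden Ishikawa. Under Harriet Hassan: Kofi Jones, Anika Martin, Yuki Yamada, Delia Wang, Greta Chen, Pia Garcia (6). Walden Ishikawa has no reports. So Celine Vargas's organization is 2 direct reports plus everyone under them: 7 + 1 = 8.

8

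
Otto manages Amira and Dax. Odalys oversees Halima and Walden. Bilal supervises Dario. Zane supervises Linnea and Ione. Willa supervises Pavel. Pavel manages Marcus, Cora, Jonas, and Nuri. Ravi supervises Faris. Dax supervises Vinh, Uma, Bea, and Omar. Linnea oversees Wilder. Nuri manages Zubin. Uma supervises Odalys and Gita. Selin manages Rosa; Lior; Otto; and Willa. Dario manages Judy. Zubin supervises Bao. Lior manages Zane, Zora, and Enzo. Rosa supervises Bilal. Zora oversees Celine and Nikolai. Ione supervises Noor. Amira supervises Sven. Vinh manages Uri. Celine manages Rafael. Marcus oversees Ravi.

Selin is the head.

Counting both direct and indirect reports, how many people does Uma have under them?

4

Uma directly manages Odalys, Gita. Under Odalys: Walden, Halima (2). Gita has no reports. So Uma's organization is 2 direct reports plus everyone under them: 3 + 1 = 4.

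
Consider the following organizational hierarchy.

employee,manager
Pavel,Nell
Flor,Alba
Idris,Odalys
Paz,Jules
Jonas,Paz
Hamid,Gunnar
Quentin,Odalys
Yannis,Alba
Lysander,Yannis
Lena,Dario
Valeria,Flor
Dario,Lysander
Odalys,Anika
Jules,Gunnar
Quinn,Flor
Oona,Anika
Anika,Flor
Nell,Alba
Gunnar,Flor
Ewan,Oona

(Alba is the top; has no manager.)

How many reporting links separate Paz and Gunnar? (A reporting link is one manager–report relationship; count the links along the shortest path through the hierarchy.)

Paz is in Gunnar's organization: the chain from Paz up to Gunnar is Paz → Jules → Gunnar, which is 2 links.

2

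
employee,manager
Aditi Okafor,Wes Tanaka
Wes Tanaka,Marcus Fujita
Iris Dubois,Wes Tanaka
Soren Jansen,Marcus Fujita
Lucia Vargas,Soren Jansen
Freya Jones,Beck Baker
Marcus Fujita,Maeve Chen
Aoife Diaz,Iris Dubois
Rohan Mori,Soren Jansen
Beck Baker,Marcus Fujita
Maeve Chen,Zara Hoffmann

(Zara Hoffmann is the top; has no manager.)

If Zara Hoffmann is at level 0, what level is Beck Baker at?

Chain from Beck Baker up to Zara Hoffmann: Beck Baker → Marcus Fujita → Maeve Chen → Zara Hoffmann. That is 3 steps up, so Beck Baker is 3 levels below Zara Hoffmann.

3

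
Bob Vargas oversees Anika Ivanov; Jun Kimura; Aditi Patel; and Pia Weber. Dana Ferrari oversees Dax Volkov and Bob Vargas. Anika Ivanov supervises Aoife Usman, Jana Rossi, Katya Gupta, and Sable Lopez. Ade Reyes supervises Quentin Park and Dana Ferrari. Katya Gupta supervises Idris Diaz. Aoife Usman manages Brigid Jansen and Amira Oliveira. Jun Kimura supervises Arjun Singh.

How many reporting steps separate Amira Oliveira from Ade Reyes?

5

Chain from Amira Oliveira up to Ade Reyes: Amira Oliveira → Aoife Usman → Anika Ivanov → Bob Vargas → Dana Ferrari → Ade Reyes. That is 5 steps up, so Amira Oliveira is 5 levels below Ade Reyes.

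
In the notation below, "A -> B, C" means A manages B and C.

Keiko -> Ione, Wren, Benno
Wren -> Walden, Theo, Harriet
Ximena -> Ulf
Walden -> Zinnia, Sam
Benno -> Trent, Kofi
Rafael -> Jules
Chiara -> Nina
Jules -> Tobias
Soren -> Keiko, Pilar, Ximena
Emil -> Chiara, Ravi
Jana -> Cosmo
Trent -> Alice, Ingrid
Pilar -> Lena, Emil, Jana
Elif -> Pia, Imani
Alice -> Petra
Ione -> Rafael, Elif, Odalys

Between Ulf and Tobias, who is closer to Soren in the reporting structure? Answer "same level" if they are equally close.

Ulf is 2 levels below Soren; Tobias is 5. Ulf is higher.

Ulf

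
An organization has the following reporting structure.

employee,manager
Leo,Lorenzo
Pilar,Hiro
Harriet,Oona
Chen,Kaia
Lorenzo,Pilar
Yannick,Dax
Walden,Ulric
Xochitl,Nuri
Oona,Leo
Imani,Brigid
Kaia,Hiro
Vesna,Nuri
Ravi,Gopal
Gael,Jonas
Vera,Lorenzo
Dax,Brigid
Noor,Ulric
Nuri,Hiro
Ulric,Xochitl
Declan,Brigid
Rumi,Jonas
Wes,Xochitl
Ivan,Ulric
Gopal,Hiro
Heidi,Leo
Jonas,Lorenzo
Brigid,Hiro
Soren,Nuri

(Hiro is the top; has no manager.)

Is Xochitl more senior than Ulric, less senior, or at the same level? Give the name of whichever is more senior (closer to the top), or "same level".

Xochitl is 2 levels below Hiro; Ulric is 3. Xochitl is higher.

Xochitl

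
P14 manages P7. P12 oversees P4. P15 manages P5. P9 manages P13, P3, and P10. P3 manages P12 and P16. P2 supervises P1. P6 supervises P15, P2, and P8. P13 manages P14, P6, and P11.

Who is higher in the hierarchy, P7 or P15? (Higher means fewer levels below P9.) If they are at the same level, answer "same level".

Both P7 and P15 are 3 levels below P9.

same level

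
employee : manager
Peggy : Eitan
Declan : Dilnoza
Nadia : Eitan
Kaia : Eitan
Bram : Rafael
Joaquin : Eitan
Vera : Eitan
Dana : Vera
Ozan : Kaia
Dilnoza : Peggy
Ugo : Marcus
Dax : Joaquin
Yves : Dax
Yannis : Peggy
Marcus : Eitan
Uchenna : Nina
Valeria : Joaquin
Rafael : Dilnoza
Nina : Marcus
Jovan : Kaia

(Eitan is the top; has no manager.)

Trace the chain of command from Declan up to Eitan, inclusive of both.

Declan -> Dilnoza -> Peggy -> Eitan

Declan reports to Dilnoza. Dilnoza reports to Peggy. Peggy reports to Eitan. Eitan is at the top.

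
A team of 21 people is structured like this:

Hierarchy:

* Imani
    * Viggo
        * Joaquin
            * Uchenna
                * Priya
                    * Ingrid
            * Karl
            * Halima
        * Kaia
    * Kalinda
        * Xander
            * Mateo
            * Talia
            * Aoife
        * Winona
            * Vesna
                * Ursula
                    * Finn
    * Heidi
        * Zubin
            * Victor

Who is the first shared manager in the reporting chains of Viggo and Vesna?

Imani

Viggo's chain of managers is Imani. Vesna's chain of managers is Winona, Kalinda, Imani. The first manager that appears in both chains is Imani.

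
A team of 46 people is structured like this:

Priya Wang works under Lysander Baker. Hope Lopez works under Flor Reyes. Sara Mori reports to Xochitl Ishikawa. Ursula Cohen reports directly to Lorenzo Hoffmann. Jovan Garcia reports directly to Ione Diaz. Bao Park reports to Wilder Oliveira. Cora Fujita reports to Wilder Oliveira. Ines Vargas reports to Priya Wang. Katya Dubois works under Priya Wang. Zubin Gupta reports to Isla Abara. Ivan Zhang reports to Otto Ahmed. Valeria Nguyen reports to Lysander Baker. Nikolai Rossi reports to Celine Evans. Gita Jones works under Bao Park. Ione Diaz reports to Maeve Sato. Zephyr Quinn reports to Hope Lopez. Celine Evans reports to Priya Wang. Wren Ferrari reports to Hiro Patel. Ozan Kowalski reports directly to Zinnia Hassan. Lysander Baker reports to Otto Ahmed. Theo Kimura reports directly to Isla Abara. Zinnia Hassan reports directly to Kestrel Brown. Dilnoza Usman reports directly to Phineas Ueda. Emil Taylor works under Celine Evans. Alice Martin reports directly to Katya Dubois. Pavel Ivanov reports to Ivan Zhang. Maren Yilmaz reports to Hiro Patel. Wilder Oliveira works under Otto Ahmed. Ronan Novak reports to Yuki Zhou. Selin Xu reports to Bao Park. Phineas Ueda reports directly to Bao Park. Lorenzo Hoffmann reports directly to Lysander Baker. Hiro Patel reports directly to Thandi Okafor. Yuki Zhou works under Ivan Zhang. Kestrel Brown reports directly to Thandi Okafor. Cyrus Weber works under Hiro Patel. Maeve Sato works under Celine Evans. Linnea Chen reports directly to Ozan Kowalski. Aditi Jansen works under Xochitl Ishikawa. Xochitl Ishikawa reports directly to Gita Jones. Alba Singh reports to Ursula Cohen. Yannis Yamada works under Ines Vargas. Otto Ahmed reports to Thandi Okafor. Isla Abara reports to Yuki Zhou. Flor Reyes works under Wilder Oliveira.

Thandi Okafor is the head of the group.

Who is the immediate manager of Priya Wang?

Lysander Baker

Priya Wang reports directly to Lysander Baker.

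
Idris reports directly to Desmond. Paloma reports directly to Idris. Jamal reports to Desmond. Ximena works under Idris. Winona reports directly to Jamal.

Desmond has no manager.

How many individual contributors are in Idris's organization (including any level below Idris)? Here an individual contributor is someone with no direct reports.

2

The people in Idris's organization with no one reporting to them are Ximena, Paloma. That is 2.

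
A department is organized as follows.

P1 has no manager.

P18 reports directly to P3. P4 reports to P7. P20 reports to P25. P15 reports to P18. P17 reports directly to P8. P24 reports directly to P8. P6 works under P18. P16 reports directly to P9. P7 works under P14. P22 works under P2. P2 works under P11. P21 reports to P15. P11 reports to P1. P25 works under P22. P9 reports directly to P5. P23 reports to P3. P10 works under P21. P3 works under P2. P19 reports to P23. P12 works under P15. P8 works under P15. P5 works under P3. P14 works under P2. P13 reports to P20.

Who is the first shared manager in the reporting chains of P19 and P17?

P3

P19's chain of managers is P23, P3, P2, P11, P1. P17's chain of managers is P8, P15, P18, P3, P2, P11, P1. The first manager that appears in both chains is P3.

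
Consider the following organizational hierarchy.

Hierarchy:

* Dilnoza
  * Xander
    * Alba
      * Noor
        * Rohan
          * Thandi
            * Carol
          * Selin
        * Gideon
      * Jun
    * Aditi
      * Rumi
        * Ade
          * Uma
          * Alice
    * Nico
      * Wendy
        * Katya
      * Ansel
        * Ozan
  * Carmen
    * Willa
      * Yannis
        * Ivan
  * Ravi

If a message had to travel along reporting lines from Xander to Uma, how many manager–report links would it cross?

Uma is in Xander's organization: the chain from Uma up to Xander is Uma → Ade → Rumi → Aditi → Xander, which is 4 links.

4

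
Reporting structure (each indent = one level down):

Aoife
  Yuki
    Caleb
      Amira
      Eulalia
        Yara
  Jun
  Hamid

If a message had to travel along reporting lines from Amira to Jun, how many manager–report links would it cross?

Amira is 3 levels below Aoife, and Jun is 1 level below Aoife (their lowest common manager). The shortest path runs up from Amira to Aoife and back down to Jun: 3 + 1 = 4 links.

4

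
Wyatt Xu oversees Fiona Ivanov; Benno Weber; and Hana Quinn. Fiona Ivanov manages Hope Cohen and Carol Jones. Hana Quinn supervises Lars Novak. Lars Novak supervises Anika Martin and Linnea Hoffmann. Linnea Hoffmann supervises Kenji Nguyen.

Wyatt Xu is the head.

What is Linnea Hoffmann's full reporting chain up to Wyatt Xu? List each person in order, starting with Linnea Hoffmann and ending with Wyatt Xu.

Linnea Hoffmann -> Lars Novak -> Hana Quinn -> Wyatt Xu

Linnea Hoffmann reports to Lars Novak. Lars Novak reports to Hana Quinn. Hana Quinn reports to Wyatt Xu. Wyatt Xu is at the top.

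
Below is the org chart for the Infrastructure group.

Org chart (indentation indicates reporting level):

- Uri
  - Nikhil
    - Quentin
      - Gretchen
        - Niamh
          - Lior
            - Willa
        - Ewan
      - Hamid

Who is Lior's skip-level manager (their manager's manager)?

Gretchen

Lior reports to Niamh, and Niamh reports to Gretchen. So Lior's skip-level manager is Gretchen.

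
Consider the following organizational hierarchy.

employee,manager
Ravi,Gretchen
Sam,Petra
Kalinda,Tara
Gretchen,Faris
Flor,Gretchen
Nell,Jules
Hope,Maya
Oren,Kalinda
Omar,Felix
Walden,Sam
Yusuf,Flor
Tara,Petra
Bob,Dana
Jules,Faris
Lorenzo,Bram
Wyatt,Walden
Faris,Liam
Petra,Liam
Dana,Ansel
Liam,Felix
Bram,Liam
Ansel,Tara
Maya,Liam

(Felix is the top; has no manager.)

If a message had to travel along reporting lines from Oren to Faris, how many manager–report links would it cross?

Oren is 4 levels below Liam, and Faris is 1 level below Liam (their lowest common manager). The shortest path runs up from Oren to Liam and back down to Faris: 4 + 1 = 5 links.

5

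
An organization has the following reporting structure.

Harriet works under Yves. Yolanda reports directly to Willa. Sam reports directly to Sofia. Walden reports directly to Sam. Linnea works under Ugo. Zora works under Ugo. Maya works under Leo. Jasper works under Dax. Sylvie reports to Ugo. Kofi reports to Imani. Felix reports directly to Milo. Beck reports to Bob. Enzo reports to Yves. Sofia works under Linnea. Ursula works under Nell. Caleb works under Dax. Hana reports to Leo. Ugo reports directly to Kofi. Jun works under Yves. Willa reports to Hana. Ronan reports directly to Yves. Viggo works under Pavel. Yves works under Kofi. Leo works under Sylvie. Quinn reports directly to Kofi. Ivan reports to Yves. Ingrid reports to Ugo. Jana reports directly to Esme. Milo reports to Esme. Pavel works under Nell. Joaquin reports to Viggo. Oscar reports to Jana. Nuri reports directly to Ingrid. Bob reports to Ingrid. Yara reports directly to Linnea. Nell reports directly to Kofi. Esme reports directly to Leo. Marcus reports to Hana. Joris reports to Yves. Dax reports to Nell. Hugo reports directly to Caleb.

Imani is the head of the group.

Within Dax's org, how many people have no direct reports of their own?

2

The people in Dax's organization with no one reporting to them are Jasper, Hugo. That is 2.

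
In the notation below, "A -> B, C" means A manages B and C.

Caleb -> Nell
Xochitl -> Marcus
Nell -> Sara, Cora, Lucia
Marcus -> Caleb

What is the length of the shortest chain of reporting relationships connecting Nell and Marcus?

2

Nell is in Marcus's organization: the chain from Nell up to Marcus is Nell → Caleb → Marcus, which is 2 links.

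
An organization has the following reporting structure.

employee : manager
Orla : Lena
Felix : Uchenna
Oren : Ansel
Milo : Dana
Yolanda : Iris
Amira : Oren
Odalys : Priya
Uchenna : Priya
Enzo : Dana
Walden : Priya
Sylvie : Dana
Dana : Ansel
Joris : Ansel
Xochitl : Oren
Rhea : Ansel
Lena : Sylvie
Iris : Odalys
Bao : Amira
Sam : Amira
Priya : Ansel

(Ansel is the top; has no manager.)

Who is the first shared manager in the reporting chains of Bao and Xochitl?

Oren

Bao's chain of managers is Amira, Oren, Ansel. Xochitl's chain of managers is Oren, Ansel. The first manager that appears in both chains is Oren.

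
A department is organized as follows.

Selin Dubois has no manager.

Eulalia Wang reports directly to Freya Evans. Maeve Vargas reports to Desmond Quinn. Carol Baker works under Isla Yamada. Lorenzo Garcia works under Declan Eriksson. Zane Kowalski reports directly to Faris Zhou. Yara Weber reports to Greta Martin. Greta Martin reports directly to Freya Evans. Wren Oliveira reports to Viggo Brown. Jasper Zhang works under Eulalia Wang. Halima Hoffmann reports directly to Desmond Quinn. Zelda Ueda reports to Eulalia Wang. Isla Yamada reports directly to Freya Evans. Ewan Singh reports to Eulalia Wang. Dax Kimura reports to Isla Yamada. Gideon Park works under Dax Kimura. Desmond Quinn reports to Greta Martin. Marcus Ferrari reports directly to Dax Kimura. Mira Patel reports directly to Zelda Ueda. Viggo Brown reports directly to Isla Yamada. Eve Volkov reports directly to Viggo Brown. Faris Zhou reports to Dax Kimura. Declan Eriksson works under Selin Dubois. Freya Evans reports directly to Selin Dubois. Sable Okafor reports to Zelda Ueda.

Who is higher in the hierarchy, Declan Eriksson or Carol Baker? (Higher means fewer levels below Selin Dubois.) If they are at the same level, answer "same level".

Declan Eriksson

Declan Eriksson is 1 level below Selin Dubois; Carol Baker is 3. Declan Eriksson is higher.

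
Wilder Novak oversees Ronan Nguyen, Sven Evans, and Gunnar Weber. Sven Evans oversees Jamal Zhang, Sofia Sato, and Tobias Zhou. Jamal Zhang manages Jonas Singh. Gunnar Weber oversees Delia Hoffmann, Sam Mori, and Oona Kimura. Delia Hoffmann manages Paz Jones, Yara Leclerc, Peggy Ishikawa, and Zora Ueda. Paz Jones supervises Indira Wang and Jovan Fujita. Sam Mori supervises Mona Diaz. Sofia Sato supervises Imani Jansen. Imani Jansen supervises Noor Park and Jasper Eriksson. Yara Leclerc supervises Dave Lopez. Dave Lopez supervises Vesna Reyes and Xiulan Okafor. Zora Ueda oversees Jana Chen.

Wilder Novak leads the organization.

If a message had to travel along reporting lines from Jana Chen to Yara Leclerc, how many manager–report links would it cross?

Jana Chen is 2 levels below Delia Hoffmann, and Yara Leclerc is 1 level below Delia Hoffmann (their lowest common manager). The shortest path runs up from Jana Chen to Delia Hoffmann and back down to Yara Leclerc: 2 + 1 = 3 links.

3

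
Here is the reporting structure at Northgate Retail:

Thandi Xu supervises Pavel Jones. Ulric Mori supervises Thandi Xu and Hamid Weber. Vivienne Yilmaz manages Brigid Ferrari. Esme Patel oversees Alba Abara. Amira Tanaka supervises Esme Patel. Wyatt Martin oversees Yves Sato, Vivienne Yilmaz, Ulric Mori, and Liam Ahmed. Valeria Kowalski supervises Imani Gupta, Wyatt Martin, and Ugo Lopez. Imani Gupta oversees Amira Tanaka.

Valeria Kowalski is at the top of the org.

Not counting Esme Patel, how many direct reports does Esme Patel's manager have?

Esme Patel reports to Amira Tanaka, and Amira Tanaka has no other direct reports. Esme Patel has 0 peers.

0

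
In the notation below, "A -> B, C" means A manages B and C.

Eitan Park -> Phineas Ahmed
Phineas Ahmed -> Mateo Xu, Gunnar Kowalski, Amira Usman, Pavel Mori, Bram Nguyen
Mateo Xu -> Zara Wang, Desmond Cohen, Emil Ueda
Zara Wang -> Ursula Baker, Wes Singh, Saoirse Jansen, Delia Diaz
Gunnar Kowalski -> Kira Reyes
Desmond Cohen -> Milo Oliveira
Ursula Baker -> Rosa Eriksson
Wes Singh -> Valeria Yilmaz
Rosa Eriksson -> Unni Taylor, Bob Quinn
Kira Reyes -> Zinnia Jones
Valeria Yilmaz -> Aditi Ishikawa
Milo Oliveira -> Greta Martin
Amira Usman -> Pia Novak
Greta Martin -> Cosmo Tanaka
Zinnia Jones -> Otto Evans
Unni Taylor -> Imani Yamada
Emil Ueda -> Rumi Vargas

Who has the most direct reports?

Phineas Ahmed

Direct-report counts: Eitan Park has 1; Phineas Ahmed has 5; Amira Usman has 1; Gunnar Kowalski has 1; Kira Reyes has 1; Zinnia Jones has 1; Mateo Xu has 3; Emil Ueda has 1; Desmond Cohen has 1; Milo Oliveira has 1; Greta Martin has 1; Zara Wang has 4; Wes Singh has 1; Valeria Yilmaz has 1; Ursula Baker has 1; Rosa Eriksson has 2; Unni Taylor has 1. The largest is 5, held by Phineas Ahmed.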